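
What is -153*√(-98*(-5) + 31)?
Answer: -153*√521 ≈ -3492.3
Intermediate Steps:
-153*√(-98*(-5) + 31) = -153*√(490 + 31) = -153*√521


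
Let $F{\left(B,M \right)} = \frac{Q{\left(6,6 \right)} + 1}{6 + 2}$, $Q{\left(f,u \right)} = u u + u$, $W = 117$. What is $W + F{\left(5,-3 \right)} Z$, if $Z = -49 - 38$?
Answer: $- \frac{2805}{8} \approx -350.63$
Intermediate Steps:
$Q{\left(f,u \right)} = u + u^{2}$ ($Q{\left(f,u \right)} = u^{2} + u = u + u^{2}$)
$F{\left(B,M \right)} = \frac{43}{8}$ ($F{\left(B,M \right)} = \frac{6 \left(1 + 6\right) + 1}{6 + 2} = \frac{6 \cdot 7 + 1}{8} = \left(42 + 1\right) \frac{1}{8} = 43 \cdot \frac{1}{8} = \frac{43}{8}$)
$Z = -87$ ($Z = -49 - 38 = -87$)
$W + F{\left(5,-3 \right)} Z = 117 + \frac{43}{8} \left(-87\right) = 117 - \frac{3741}{8} = - \frac{2805}{8}$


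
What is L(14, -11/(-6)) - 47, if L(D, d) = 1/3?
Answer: -140/3 ≈ -46.667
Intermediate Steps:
L(D, d) = ⅓
L(14, -11/(-6)) - 47 = ⅓ - 47 = -140/3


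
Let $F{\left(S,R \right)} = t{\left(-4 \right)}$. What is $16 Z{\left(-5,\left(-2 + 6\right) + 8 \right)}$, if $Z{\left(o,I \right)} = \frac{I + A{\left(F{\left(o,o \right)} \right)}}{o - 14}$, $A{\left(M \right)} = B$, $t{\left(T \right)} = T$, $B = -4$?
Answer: $- \frac{128}{19} \approx -6.7368$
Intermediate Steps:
$F{\left(S,R \right)} = -4$
$A{\left(M \right)} = -4$
$Z{\left(o,I \right)} = \frac{-4 + I}{-14 + o}$ ($Z{\left(o,I \right)} = \frac{I - 4}{o - 14} = \frac{-4 + I}{-14 + o}$)
$16 Z{\left(-5,\left(-2 + 6\right) + 8 \right)} = 16 \frac{-4 + \left(\left(-2 + 6\right) + 8\right)}{-14 - 5} = 16 \frac{-4 + \left(4 + 8\right)}{-19} = 16 \left(- \frac{-4 + 12}{19}\right) = 16 \left(\left(- \frac{1}{19}\right) 8\right) = 16 \left(- \frac{8}{19}\right) = - \frac{128}{19}$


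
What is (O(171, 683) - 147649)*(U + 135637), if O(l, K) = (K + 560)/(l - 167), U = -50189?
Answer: -12589758786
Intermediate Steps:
O(l, K) = (560 + K)/(-167 + l)
(O(171, 683) - 147649)*(U + 135637) = ((560 + 683)/(-167 + 171) - 147649)*(-50189 + 135637) = (1243/4 - 147649)*85448 = -589353/4*85448 = -12589758786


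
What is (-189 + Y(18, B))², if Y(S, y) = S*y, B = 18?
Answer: 18225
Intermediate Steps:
(-189 + Y(18, B))² = (-189 + 18*18)² = (-189 + 324)² = 135² = 18225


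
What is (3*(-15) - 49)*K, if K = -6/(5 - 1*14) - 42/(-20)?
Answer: -3901/15 ≈ -260.07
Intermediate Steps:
K = 83/30 (K = -6/(5 - 14) - 42*(-1/20) = -6/(-9) + 21/10 = -6*(-⅑) + 21/10 = ⅔ + 21/10 = 83/30 ≈ 2.7667)
(3*(-15) - 49)*K = (3*(-15) - 49)*(83/30) = (-45 - 49)*(83/30) = -94*83/30 = -3901/15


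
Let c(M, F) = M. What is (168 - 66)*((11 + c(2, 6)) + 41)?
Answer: 5508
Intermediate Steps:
(168 - 66)*((11 + c(2, 6)) + 41) = (168 - 66)*((11 + 2) + 41) = 102*(13 + 41) = 102*54 = 5508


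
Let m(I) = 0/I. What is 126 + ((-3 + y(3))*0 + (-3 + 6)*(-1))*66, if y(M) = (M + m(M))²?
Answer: -72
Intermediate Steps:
m(I) = 0
y(M) = M² (y(M) = (M + 0)² = M²)
126 + ((-3 + y(3))*0 + (-3 + 6)*(-1))*66 = 126 + ((-3 + 3²)*0 + (-3 + 6)*(-1))*66 = 126 + ((-3 + 9)*0 + 3*(-1))*66 = 126 + (6*0 - 3)*66 = 126 + (0 - 3)*66 = 126 - 3*66 = 126 - 198 = -72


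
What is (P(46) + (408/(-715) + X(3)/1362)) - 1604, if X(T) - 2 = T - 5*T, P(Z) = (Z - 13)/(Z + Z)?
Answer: -71862895441/44796180 ≈ -1604.2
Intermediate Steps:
P(Z) = (-13 + Z)/(2*Z) (P(Z) = (-13 + Z)/((2*Z)) = (-13 + Z)*(1/(2*Z)) = (-13 + Z)/(2*Z))
X(T) = 2 - 4*T (X(T) = 2 + (T - 5*T) = 2 - 4*T)
(P(46) + (408/(-715) + X(3)/1362)) - 1604 = ((1/2)*(-13 + 46)/46 + (408/(-715) + (2 - 4*3)/1362)) - 1604 = ((1/2)*(1/46)*33 + (408*(-1/715) + (2 - 12)*(1/1362))) - 1604 = (33/92 + (-408/715 - 10*1/1362)) - 1604 = (33/92 + (-408/715 - 5/681)) - 1604 = (33/92 - 281423/486915) - 1604 = -9822721/44796180 - 1604 = -71862895441/44796180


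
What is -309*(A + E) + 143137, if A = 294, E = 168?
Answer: 379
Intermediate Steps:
-309*(A + E) + 143137 = -309*(294 + 168) + 143137 = -309*462 + 143137 = -142758 + 143137 = 379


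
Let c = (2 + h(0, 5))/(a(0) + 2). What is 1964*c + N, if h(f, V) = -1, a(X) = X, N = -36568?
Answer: -35586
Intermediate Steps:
c = 1/2 (c = (2 - 1)/(0 + 2) = 1/2 ≈ 0.50000)
1964*c + N = 1964*(1/2) - 36568 = 982 - 36568 = -35586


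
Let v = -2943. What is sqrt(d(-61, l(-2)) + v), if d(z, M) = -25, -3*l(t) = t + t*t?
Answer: 2*I*sqrt(742) ≈ 54.479*I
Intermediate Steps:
l(t) = -t/3 - t**2/3 (l(t) = -(t + t*t)/3 = -(t + t**2)/3 = -t/3 - t**2/3)
sqrt(d(-61, l(-2)) + v) = sqrt(-25 - 2943) = sqrt(-2968) = 2*I*sqrt(742)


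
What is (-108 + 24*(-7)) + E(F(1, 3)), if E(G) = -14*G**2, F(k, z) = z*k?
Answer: -402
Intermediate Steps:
F(k, z) = k*z
(-108 + 24*(-7)) + E(F(1, 3)) = (-108 + 24*(-7)) - 14*(1*3)**2 = (-108 - 168) - 14*3**2 = -276 - 14*9 = -276 - 126 = -402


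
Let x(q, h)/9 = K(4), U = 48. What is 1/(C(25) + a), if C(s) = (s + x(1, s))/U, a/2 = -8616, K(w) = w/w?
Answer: -24/413551 ≈ -5.8034e-5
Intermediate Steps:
K(w) = 1
a = -17232 (a = 2*(-8616) = -17232)
x(q, h) = 9 (x(q, h) = 9*1 = 9)
C(s) = 3/16 + s/48 (C(s) = (s + 9)/48 = (9 + s)/48 = 3/16 + s/48)
1/(C(25) + a) = 1/((3/16 + (1/48)*25) - 17232) = 1/((3/16 + 25/48) - 17232) = 1/(17/24 - 17232) = 1/(-413551/24) = -24/413551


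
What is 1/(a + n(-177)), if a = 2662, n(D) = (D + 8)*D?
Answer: 1/32575 ≈ 3.0698e-5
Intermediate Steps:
n(D) = D*(8 + D) (n(D) = (8 + D)*D = D*(8 + D))
1/(a + n(-177)) = 1/(2662 - 177*(8 - 177)) = 1/(2662 - 177*(-169)) = 1/(2662 + 29913) = 1/32575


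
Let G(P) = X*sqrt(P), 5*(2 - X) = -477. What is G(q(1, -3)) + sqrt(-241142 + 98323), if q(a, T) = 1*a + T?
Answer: I*(sqrt(142819) + 487*sqrt(2)/5) ≈ 515.66*I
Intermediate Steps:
X = 487/5 (X = 2 - 1/5*(-477) = 2 + 477/5 = 487/5 ≈ 97.400)
q(a, T) = T + a (q(a, T) = a + T = T + a)
G(P) = 487*sqrt(P)/5
G(q(1, -3)) + sqrt(-241142 + 98323) = 487*sqrt(-3 + 1)/5 + sqrt(-241142 + 98323) = 487*sqrt(-2)/5 + sqrt(-142819) = 487*(I*sqrt(2))/5 + I*sqrt(142819) = 487*I*sqrt(2)/5 + I*sqrt(142819) = I*sqrt(142819) + 487*I*sqrt(2)/5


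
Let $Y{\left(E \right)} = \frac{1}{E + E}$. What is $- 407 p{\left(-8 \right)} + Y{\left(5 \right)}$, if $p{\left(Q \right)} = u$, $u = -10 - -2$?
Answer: $\frac{32561}{10} \approx 3256.1$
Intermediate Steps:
$Y{\left(E \right)} = \frac{1}{2 E}$
$u = -8$ ($u = -10 + 2 = -8$)
$p{\left(Q \right)} = -8$
$- 407 p{\left(-8 \right)} + Y{\left(5 \right)} = \left(-407\right) \left(-8\right) + \frac{1}{2 \cdot 5} = 3256 + \frac{1}{2} \cdot \frac{1}{5} = 3256 + \frac{1}{10} = \frac{32561}{10}$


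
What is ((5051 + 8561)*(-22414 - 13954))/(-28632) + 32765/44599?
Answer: 2759910164983/159619821 ≈ 17291.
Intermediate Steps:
((5051 + 8561)*(-22414 - 13954))/(-28632) + 32765/44599 = (13612*(-36368))*(-1/28632) + 32765*(1/44599) = -495041216*(-1/28632) + 32765/44599 = 61880152/3579 + 32765/44599 = 2759910164983/159619821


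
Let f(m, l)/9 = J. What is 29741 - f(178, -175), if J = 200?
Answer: 27941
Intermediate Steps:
f(m, l) = 1800 (f(m, l) = 9*200 = 1800)
29741 - f(178, -175) = 29741 - 1*1800 = 29741 - 1800 = 27941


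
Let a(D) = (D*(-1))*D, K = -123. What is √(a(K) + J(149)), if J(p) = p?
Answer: 2*I*√3745 ≈ 122.39*I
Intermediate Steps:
a(D) = -D² (a(D) = (-D)*D = -D²)
√(a(K) + J(149)) = √(-1*(-123)² + 149) = √(-1*15129 + 149) = √(-15129 + 149) = √(-14980) = 2*I*√3745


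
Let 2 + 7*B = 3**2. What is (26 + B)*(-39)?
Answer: -1053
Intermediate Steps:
B = 1 (B = -2/7 + (1/7)*3**2 = -2/7 + (1/7)*9 = -2/7 + 9/7 = 1)
(26 + B)*(-39) = (26 + 1)*(-39) = 27*(-39) = -1053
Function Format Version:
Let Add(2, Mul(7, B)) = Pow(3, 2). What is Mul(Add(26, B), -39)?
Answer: -1053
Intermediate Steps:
B = 1 (B = Add(Rational(-2, 7), Mul(Rational(1, 7), Pow(3, 2))) = Add(Rational(-2, 7), Mul(Rational(1, 7), 9)) = Add(Rational(-2, 7), Rational(9, 7)) = 1)
Mul(Add(26, B), -39) = Mul(Add(26, 1), -39) = Mul(27, -39) = -1053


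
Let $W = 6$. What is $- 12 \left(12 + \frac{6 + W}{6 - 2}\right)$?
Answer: $-180$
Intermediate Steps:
$- 12 \left(12 + \frac{6 + W}{6 - 2}\right) = - 12 \left(12 + \frac{6 + 6}{6 - 2}\right) = - 12 \left(12 + \frac{12}{4}\right) = - 12 \left(12 + 12 \cdot \frac{1}{4}\right) = - 12 \left(12 + 3\right) = \left(-12\right) 15 = -180$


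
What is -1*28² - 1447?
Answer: -2231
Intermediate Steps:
-1*28² - 1447 = -1*784 - 1447 = -784 - 1447 = -2231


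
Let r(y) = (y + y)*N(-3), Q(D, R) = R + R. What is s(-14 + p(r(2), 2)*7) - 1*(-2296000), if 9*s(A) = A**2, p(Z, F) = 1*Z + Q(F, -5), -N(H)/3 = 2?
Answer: 2303056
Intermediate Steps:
N(H) = -6 (N(H) = -3*2 = -6)
Q(D, R) = 2*R
r(y) = -12*y (r(y) = (y + y)*(-6) = (2*y)*(-6) = -12*y)
p(Z, F) = -10 + Z (p(Z, F) = 1*Z + 2*(-5) = Z - 10 = -10 + Z)
s(A) = A**2/9
s(-14 + p(r(2), 2)*7) - 1*(-2296000) = (-14 + (-10 - 12*2)*7)**2/9 - 1*(-2296000) = (-14 + (-10 - 24)*7)**2/9 + 2296000 = (-14 - 34*7)**2/9 + 2296000 = (-14 - 238)**2/9 + 2296000 = (1/9)*(-252)**2 + 2296000 = (1/9)*63504 + 2296000 = 7056 + 2296000 = 2303056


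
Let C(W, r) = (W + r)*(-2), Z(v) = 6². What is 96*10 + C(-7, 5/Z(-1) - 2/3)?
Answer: 17551/18 ≈ 975.06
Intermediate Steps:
Z(v) = 36
C(W, r) = -2*W - 2*r
96*10 + C(-7, 5/Z(-1) - 2/3) = 96*10 + (-2*(-7) - 2*(5/36 - 2/3)) = 960 + (14 - 2*(5*(1/36) - 2*⅓)) = 960 + (14 - 2*(5/36 - ⅔)) = 960 + (14 - 2*(-19/36)) = 960 + (14 + 19/18) = 960 + 271/18 = 17551/18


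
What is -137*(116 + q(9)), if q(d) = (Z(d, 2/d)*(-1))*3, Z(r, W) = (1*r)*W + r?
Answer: -11371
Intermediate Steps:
Z(r, W) = r + W*r (Z(r, W) = r*W + r = W*r + r = r + W*r)
q(d) = -3*d*(1 + 2/d) (q(d) = ((d*(1 + 2/d))*(-1))*3 = -d*(1 + 2/d)*3 = -3*d*(1 + 2/d))
-137*(116 + q(9)) = -137*(116 + (-6 - 3*9)) = -137*(116 + (-6 - 27)) = -137*(116 - 33) = -137*83 = -11371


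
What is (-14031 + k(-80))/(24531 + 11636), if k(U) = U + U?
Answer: -14191/36167 ≈ -0.39237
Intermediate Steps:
k(U) = 2*U
(-14031 + k(-80))/(24531 + 11636) = (-14031 + 2*(-80))/(24531 + 11636) = (-14031 - 160)/36167 = -14191*1/36167 = -14191/36167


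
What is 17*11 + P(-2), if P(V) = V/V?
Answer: 188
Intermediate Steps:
P(V) = 1
17*11 + P(-2) = 17*11 + 1 = 187 + 1 = 188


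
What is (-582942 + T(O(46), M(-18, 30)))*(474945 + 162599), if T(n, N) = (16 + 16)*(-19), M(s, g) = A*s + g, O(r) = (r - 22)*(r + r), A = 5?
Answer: -372038801200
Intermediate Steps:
O(r) = 2*r*(-22 + r) (O(r) = (-22 + r)*(2*r) = 2*r*(-22 + r))
M(s, g) = g + 5*s (M(s, g) = 5*s + g = g + 5*s)
T(n, N) = -608 (T(n, N) = 32*(-19) = -608)
(-582942 + T(O(46), M(-18, 30)))*(474945 + 162599) = (-582942 - 608)*(474945 + 162599) = -583550*637544 = -372038801200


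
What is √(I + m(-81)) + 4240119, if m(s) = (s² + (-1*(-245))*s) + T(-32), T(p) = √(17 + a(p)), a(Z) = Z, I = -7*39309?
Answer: 4240119 + √(-288447 + I*√15) ≈ 4.2401e+6 + 537.07*I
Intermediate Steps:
I = -275163
T(p) = √(17 + p)
m(s) = s² + 245*s + I*√15 (m(s) = (s² + (-1*(-245))*s) + √(17 - 32) = (s² + 245*s) + √(-15) = (s² + 245*s) + I*√15 = s² + 245*s + I*√15)
√(I + m(-81)) + 4240119 = √(-275163 + ((-81)² + 245*(-81) + I*√15)) + 4240119 = √(-275163 + (6561 - 19845 + I*√15)) + 4240119 = √(-275163 + (-13284 + I*√15)) + 4240119 = √(-288447 + I*√15) + 4240119 = 4240119 + √(-288447 + I*√15)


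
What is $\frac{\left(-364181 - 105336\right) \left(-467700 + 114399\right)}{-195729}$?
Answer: $- \frac{55293608539}{65243} \approx -8.475 \cdot 10^{5}$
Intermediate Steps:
$\frac{\left(-364181 - 105336\right) \left(-467700 + 114399\right)}{-195729} = \left(-469517\right) \left(-353301\right) \left(- \frac{1}{195729}\right) = 165880825617 \left(- \frac{1}{195729}\right) = - \frac{55293608539}{65243}$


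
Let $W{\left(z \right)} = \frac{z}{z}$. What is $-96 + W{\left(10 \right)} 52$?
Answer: $-44$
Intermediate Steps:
$W{\left(z \right)} = 1$
$-96 + W{\left(10 \right)} 52 = -96 + 1 \cdot 52 = -96 + 52 = -44$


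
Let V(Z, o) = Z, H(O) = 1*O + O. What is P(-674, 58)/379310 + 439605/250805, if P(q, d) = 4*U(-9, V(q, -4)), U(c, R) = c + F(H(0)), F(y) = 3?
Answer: 16674055323/9513284455 ≈ 1.7527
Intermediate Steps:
H(O) = 2*O (H(O) = O + O = 2*O)
U(c, R) = 3 + c (U(c, R) = c + 3 = 3 + c)
P(q, d) = -24 (P(q, d) = 4*(3 - 9) = 4*(-6) = -24)
P(-674, 58)/379310 + 439605/250805 = -24/379310 + 439605/250805 = -24*1/379310 + 439605*(1/250805) = -12/189655 + 87921/50161 = 16674055323/9513284455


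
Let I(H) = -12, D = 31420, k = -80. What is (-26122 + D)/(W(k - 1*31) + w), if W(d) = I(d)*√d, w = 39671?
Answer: 210176958/1573804225 + 63576*I*√111/1573804225 ≈ 0.13355 + 0.0004256*I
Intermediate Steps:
W(d) = -12*√d
(-26122 + D)/(W(k - 1*31) + w) = (-26122 + 31420)/(-12*√(-80 - 1*31) + 39671) = 5298/(-12*√(-80 - 31) + 39671) = 5298/(-12*I*√111 + 39671) = 5298/(39671 - 12*I*√111)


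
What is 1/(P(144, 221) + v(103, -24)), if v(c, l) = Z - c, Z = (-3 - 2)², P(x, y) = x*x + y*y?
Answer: 1/69499 ≈ 1.4389e-5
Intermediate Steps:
P(x, y) = x² + y²
Z = 25 (Z = (-5)² = 25)
v(c, l) = 25 - c
1/(P(144, 221) + v(103, -24)) = 1/((144² + 221²) + (25 - 1*103)) = 1/((20736 + 48841) + (25 - 103)) = 1/(69577 - 78) = 1/69499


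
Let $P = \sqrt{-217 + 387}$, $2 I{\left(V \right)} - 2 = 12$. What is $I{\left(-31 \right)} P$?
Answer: $7 \sqrt{170} \approx 91.269$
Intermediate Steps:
$I{\left(V \right)} = 7$ ($I{\left(V \right)} = 1 + \frac{1}{2} \cdot 12 = 1 + 6 = 7$)
$P = \sqrt{170} \approx 13.038$
$I{\left(-31 \right)} P = 7 \sqrt{170}$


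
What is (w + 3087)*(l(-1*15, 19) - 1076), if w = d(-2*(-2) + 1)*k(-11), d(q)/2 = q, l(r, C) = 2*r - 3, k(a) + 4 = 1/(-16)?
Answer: -27027439/8 ≈ -3.3784e+6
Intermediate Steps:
k(a) = -65/16 (k(a) = -4 + 1/(-16) = -4 - 1/16 = -65/16)
l(r, C) = -3 + 2*r
d(q) = 2*q
w = -325/8 (w = (2*(-2*(-2) + 1))*(-65/16) = (2*(4 + 1))*(-65/16) = (2*5)*(-65/16) = 10*(-65/16) = -325/8 ≈ -40.625)
(w + 3087)*(l(-1*15, 19) - 1076) = (-325/8 + 3087)*((-3 + 2*(-1*15)) - 1076) = 24371*((-3 + 2*(-15)) - 1076)/8 = 24371*((-3 - 30) - 1076)/8 = 24371*(-33 - 1076)/8 = (24371/8)*(-1109) = -27027439/8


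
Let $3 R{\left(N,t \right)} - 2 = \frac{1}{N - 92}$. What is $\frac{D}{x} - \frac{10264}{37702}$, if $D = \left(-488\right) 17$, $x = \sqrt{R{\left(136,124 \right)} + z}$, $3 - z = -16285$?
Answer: $- \frac{5132}{18851} - \frac{16592 \sqrt{70953465}}{2150105} \approx -65.274$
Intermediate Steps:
$z = 16288$ ($z = 3 - -16285 = 3 + 16285 = 16288$)
$R{\left(N,t \right)} = \frac{2}{3} + \frac{1}{3 \left(-92 + N\right)}$ ($R{\left(N,t \right)} = \frac{2}{3} + \frac{1}{3 \left(N - 92\right)} = \frac{2}{3} + \frac{1}{3 \left(-92 + N\right)}$)
$x = \frac{\sqrt{70953465}}{66}$ ($x = \sqrt{\frac{-183 + 2 \cdot 136}{3 \left(-92 + 136\right)} + 16288} = \sqrt{\frac{-183 + 272}{3 \cdot 44} + 16288} = \sqrt{\frac{1}{3} \cdot \frac{1}{44} \cdot 89 + 16288} = \sqrt{\frac{89}{132} + 16288} = \sqrt{\frac{2150105}{132}} = \frac{\sqrt{70953465}}{66} \approx 127.63$)
$D = -8296$
$\frac{D}{x} - \frac{10264}{37702} = - \frac{8296}{\frac{1}{66} \sqrt{70953465}} - \frac{10264}{37702} = - 8296 \frac{2 \sqrt{70953465}}{2150105} - \frac{5132}{18851} = - \frac{16592 \sqrt{70953465}}{2150105} - \frac{5132}{18851} = - \frac{5132}{18851} - \frac{16592 \sqrt{70953465}}{2150105}$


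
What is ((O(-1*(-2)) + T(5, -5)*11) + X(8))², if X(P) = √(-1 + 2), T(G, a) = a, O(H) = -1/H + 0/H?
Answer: 11881/4 ≈ 2970.3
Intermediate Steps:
O(H) = -1/H (O(H) = -1/H + 0 = -1/H)
X(P) = 1 (X(P) = √1 = 1)
((O(-1*(-2)) + T(5, -5)*11) + X(8))² = ((-1/((-1*(-2))) - 5*11) + 1)² = ((-1/2 - 55) + 1)² = ((-1*½ - 55) + 1)² = ((-½ - 55) + 1)² = (-111/2 + 1)² = (-109/2)² = 11881/4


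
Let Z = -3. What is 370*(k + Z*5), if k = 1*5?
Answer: -3700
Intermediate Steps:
k = 5
370*(k + Z*5) = 370*(5 - 3*5) = 370*(5 - 15) = 370*(-10) = -3700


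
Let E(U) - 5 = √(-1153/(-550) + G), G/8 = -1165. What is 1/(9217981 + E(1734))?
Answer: 5069892300/46734196248032647 - 5*I*√112746634/46734196248032647 ≈ 1.0848e-7 - 1.136e-12*I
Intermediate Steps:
G = -9320 (G = 8*(-1165) = -9320)
E(U) = 5 + I*√112746634/110 (E(U) = 5 + √(-1153/(-550) - 9320) = 5 + √(-1153*(-1/550) - 9320) = 5 + √(1153/550 - 9320) = 5 + √(-5124847/550) = 5 + I*√112746634/110)
1/(9217981 + E(1734)) = 1/(9217981 + (5 + I*√112746634/110)) = 1/(9217986 + I*√112746634/110)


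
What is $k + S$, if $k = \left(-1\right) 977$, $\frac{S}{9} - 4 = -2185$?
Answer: $-20606$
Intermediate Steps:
$S = -19629$ ($S = 36 + 9 \left(-2185\right) = 36 - 19665 = -19629$)
$k = -977$
$k + S = -977 - 19629 = -20606$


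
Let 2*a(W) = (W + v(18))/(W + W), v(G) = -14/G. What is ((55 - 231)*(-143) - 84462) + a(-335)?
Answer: -357541309/6030 ≈ -59294.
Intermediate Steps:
a(W) = (-7/9 + W)/(4*W) (a(W) = ((W - 14/18)/(W + W))/2 = ((W - 14*1/18)/((2*W)))/2 = ((W - 7/9)*(1/(2*W)))/2 = ((-7/9 + W)*(1/(2*W)))/2 = ((-7/9 + W)/(2*W))/2 = (-7/9 + W)/(4*W))
((55 - 231)*(-143) - 84462) + a(-335) = ((55 - 231)*(-143) - 84462) + (1/36)*(-7 + 9*(-335))/(-335) = (-176*(-143) - 84462) + (1/36)*(-1/335)*(-7 - 3015) = (25168 - 84462) + (1/36)*(-1/335)*(-3022) = -59294 + 1511/6030 = -357541309/6030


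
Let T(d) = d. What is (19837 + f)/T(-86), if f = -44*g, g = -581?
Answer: -45401/86 ≈ -527.92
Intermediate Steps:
f = 25564 (f = -44*(-581) = 25564)
(19837 + f)/T(-86) = (19837 + 25564)/(-86) = 45401*(-1/86) = -45401/86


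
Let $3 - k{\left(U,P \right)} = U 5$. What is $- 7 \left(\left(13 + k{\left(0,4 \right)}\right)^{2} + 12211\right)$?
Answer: $-87269$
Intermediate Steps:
$k{\left(U,P \right)} = 3 - 5 U$ ($k{\left(U,P \right)} = 3 - U 5 = 3 - 5 U$)
$- 7 \left(\left(13 + k{\left(0,4 \right)}\right)^{2} + 12211\right) = - 7 \left(\left(13 + \left(3 - 0\right)\right)^{2} + 12211\right) = - 7 \left(\left(13 + \left(3 + 0\right)\right)^{2} + 12211\right) = - 7 \left(\left(13 + 3\right)^{2} + 12211\right) = - 7 \left(16^{2} + 12211\right) = - 7 \left(256 + 12211\right) = \left(-7\right) 12467 = -87269$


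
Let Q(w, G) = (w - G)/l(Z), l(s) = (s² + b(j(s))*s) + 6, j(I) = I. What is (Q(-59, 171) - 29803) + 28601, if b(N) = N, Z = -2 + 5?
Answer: -14539/12 ≈ -1211.6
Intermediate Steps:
Z = 3
l(s) = 6 + 2*s² (l(s) = (s² + s*s) + 6 = (s² + s²) + 6 = 2*s² + 6 = 6 + 2*s²)
Q(w, G) = -G/24 + w/24 (Q(w, G) = (w - G)/(6 + 2*3²) = (w - G)/(6 + 2*9) = (w - G)/(6 + 18) = (w - G)/24 = (w - G)*(1/24) = -G/24 + w/24)
(Q(-59, 171) - 29803) + 28601 = ((-1/24*171 + (1/24)*(-59)) - 29803) + 28601 = ((-57/8 - 59/24) - 29803) + 28601 = (-115/12 - 29803) + 28601 = -357751/12 + 28601 = -14539/12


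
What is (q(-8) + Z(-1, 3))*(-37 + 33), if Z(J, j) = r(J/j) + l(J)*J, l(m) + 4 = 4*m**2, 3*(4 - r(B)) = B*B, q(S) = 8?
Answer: -1292/27 ≈ -47.852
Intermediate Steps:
r(B) = 4 - B**2/3 (r(B) = 4 - B*B/3 = 4 - B**2/3)
l(m) = -4 + 4*m**2
Z(J, j) = 4 + J*(-4 + 4*J**2) - J**2/(3*j**2) (Z(J, j) = (4 - J**2/j**2/3) + (-4 + 4*J**2)*J = (4 - J**2/(3*j**2)) + J*(-4 + 4*J**2) = 4 + J*(-4 + 4*J**2) - J**2/(3*j**2))
(q(-8) + Z(-1, 3))*(-37 + 33) = (8 + (4 - 4*(-1) + 4*(-1)**3 - 1/3*(-1)**2/3**2))*(-37 + 33) = (8 + (4 + 4 + 4*(-1) - 1/3*1*1/9))*(-4) = (8 + (4 + 4 - 4 - 1/27))*(-4) = (8 + 107/27)*(-4) = (323/27)*(-4) = -1292/27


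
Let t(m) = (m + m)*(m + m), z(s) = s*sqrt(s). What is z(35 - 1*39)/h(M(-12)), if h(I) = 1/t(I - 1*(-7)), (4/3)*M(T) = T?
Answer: -128*I ≈ -128.0*I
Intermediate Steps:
M(T) = 3*T/4
z(s) = s**(3/2)
t(m) = 4*m**2 (t(m) = (2*m)*(2*m) = 4*m**2)
h(I) = 1/(4*(7 + I)**2) (h(I) = 1/(4*(I - 1*(-7))**2) = 1/(4*(I + 7)**2) = 1/(4*(7 + I)**2))
z(35 - 1*39)/h(M(-12)) = (35 - 1*39)**(3/2)/((1/(4*(7 + (3/4)*(-12))**2))) = (35 - 39)**(3/2)/((1/(4*(7 - 9)**2))) = (-4)**(3/2)/(((1/4)/(-2)**2)) = (-8*I)/(((1/4)*(1/4))) = (-8*I)/(1/16) = -8*I*16 = -128*I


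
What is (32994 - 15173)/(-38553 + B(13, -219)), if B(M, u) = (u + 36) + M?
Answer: -17821/38723 ≈ -0.46022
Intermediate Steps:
B(M, u) = 36 + M + u (B(M, u) = (36 + u) + M = 36 + M + u)
(32994 - 15173)/(-38553 + B(13, -219)) = (32994 - 15173)/(-38553 + (36 + 13 - 219)) = 17821/(-38553 - 170) = 17821/(-38723) = 17821*(-1/38723) = -17821/38723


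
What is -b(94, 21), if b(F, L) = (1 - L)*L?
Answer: 420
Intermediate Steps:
b(F, L) = L*(1 - L)
-b(94, 21) = -21*(1 - 1*21) = -21*(1 - 21) = -21*(-20) = -1*(-420) = 420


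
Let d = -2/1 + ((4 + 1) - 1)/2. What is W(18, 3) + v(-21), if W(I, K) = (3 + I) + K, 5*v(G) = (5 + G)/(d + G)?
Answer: 2536/105 ≈ 24.152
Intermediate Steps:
d = 0 (d = -2*1 + (5 - 1)*(½) = -2 + 4*(½) = -2 + 2 = 0)
v(G) = (5 + G)/(5*G) (v(G) = ((5 + G)/(0 + G))/5 = ((5 + G)/G)/5 = (5 + G)/(5*G))
W(I, K) = 3 + I + K
W(18, 3) + v(-21) = (3 + 18 + 3) + (⅕)*(5 - 21)/(-21) = 24 + (⅕)*(-1/21)*(-16) = 24 + 16/105 = 2536/105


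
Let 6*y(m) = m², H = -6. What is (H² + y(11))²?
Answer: 113569/36 ≈ 3154.7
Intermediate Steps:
y(m) = m²/6
(H² + y(11))² = ((-6)² + (⅙)*11²)² = (36 + (⅙)*121)² = (36 + 121/6)² = (337/6)² = 113569/36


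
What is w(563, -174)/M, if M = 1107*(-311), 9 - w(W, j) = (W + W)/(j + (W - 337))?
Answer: 329/8951202 ≈ 3.6755e-5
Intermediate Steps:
w(W, j) = 9 - 2*W/(-337 + W + j) (w(W, j) = 9 - (W + W)/(j + (W - 337)) = 9 - 2*W/(j + (-337 + W)) = 9 - 2*W/(-337 + W + j))
M = -344277
w(563, -174)/M = ((-3033 + 7*563 + 9*(-174))/(-337 + 563 - 174))/(-344277) = ((-3033 + 3941 - 1566)/52)*(-1/344277) = ((1/52)*(-658))*(-1/344277) = -329/26*(-1/344277) = 329/8951202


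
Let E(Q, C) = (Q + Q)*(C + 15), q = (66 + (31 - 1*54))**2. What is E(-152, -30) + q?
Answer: 6409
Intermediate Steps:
q = 1849 (q = (66 + (31 - 54))**2 = (66 - 23)**2 = 43**2 = 1849)
E(Q, C) = 2*Q*(15 + C) (E(Q, C) = (2*Q)*(15 + C) = 2*Q*(15 + C))
E(-152, -30) + q = 2*(-152)*(15 - 30) + 1849 = 2*(-152)*(-15) + 1849 = 4560 + 1849 = 6409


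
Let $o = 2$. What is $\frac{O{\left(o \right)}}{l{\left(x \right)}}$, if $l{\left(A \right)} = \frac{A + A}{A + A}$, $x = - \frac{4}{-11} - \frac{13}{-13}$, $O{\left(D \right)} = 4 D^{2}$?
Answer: $16$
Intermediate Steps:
$x = \frac{15}{11}$ ($x = \left(-4\right) \left(- \frac{1}{11}\right) - -1 = \frac{4}{11} + 1 = \frac{15}{11} \approx 1.3636$)
$l{\left(A \right)} = 1$ ($l{\left(A \right)} = \frac{2 A}{2 A} = 2 A \frac{1}{2 A} = 1$)
$\frac{O{\left(o \right)}}{l{\left(x \right)}} = \frac{4 \cdot 2^{2}}{1} = 4 \cdot 4 \cdot 1 = 16 \cdot 1 = 16$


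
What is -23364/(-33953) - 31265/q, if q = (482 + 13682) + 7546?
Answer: -8527817/11340302 ≈ -0.75199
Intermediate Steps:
q = 21710 (q = 14164 + 7546 = 21710)
-23364/(-33953) - 31265/q = -23364/(-33953) - 31265/21710 = -23364*(-1/33953) - 31265*1/21710 = 23364/33953 - 481/334 = -8527817/11340302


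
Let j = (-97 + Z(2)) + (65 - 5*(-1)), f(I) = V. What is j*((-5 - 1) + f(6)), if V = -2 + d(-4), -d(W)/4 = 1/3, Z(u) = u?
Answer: 700/3 ≈ 233.33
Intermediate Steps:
d(W) = -4/3
V = -10/3 (V = -2 - 4/3 = -10/3 ≈ -3.3333)
f(I) = -10/3
j = -25 (j = (-97 + 2) + (65 - 5*(-1)) = -95 + (65 - 1*(-5)) = -95 + (65 + 5) = -95 + 70 = -25)
j*((-5 - 1) + f(6)) = -25*((-5 - 1) - 10/3) = -25*(-6 - 10/3) = -25*(-28/3) = 700/3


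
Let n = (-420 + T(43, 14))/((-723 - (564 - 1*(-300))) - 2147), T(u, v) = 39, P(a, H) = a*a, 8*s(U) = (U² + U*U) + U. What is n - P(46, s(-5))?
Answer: -7900763/3734 ≈ -2115.9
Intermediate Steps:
s(U) = U²/4 + U/8 (s(U) = ((U² + U*U) + U)/8 = ((U² + U²) + U)/8 = (2*U² + U)/8 = (U + 2*U²)/8 = U²/4 + U/8)
P(a, H) = a²
n = 381/3734 (n = (-420 + 39)/((-723 - (564 - 1*(-300))) - 2147) = -381/((-723 - (564 + 300)) - 2147) = -381/((-723 - 1*864) - 2147) = -381/((-723 - 864) - 2147) = -381/(-1587 - 2147) = -381/(-3734) = -381*(-1/3734) = 381/3734 ≈ 0.10204)
n - P(46, s(-5)) = 381/3734 - 1*46² = 381/3734 - 1*2116 = 381/3734 - 2116 = -7900763/3734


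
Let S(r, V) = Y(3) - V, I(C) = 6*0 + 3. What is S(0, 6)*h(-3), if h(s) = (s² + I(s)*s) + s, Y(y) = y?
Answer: 9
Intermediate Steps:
I(C) = 3 (I(C) = 0 + 3 = 3)
S(r, V) = 3 - V
h(s) = s² + 4*s (h(s) = (s² + 3*s) + s = s² + 4*s)
S(0, 6)*h(-3) = (3 - 1*6)*(-3*(4 - 3)) = (3 - 6)*(-3*1) = -3*(-3) = 9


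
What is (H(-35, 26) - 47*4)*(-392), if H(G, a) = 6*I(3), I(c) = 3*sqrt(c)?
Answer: 73696 - 7056*sqrt(3) ≈ 61475.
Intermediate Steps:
H(G, a) = 18*sqrt(3) (H(G, a) = 6*(3*sqrt(3)) = 18*sqrt(3))
(H(-35, 26) - 47*4)*(-392) = (18*sqrt(3) - 47*4)*(-392) = (18*sqrt(3) - 188)*(-392) = (-188 + 18*sqrt(3))*(-392) = 73696 - 7056*sqrt(3)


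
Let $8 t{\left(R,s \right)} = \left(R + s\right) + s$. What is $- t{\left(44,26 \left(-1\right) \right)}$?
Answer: $1$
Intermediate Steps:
$t{\left(R,s \right)} = \frac{s}{4} + \frac{R}{8}$ ($t{\left(R,s \right)} = \frac{\left(R + s\right) + s}{8} = \frac{R + 2 s}{8} = \frac{s}{4} + \frac{R}{8}$)
$- t{\left(44,26 \left(-1\right) \right)} = - (\frac{26 \left(-1\right)}{4} + \frac{1}{8} \cdot 44) = - (\frac{1}{4} \left(-26\right) + \frac{11}{2}) = - (- \frac{13}{2} + \frac{11}{2}) = \left(-1\right) \left(-1\right) = 1$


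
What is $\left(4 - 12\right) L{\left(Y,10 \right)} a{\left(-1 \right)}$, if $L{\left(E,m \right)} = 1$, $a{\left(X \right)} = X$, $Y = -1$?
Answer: $8$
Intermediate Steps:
$\left(4 - 12\right) L{\left(Y,10 \right)} a{\left(-1 \right)} = \left(4 - 12\right) 1 \left(-1\right) = \left(-8\right) 1 \left(-1\right) = \left(-8\right) \left(-1\right) = 8$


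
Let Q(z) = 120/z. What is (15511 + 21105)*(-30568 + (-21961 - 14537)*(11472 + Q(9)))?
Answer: -15350242418624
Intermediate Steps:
(15511 + 21105)*(-30568 + (-21961 - 14537)*(11472 + Q(9))) = (15511 + 21105)*(-30568 + (-21961 - 14537)*(11472 + 120/9)) = 36616*(-30568 - 36498*(11472 + 120*(⅑))) = 36616*(-30568 - 36498*(11472 + 40/3)) = 36616*(-30568 - 36498*34456/3) = 36616*(-30568 - 419191696) = 36616*(-419222264) = -15350242418624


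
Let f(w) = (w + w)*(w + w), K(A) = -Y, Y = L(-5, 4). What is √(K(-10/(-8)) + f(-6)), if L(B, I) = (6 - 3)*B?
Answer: √159 ≈ 12.610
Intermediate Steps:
L(B, I) = 3*B
Y = -15 (Y = 3*(-5) = -15)
K(A) = 15 (K(A) = -1*(-15) = 15)
f(w) = 4*w² (f(w) = (2*w)*(2*w) = 4*w²)
√(K(-10/(-8)) + f(-6)) = √(15 + 4*(-6)²) = √(15 + 4*36) = √(15 + 144) = √159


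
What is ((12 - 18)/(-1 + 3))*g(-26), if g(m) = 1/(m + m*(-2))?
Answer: -3/26 ≈ -0.11538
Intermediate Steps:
g(m) = -1/m (g(m) = 1/(m - 2*m) = 1/(-m) = -1/m)
((12 - 18)/(-1 + 3))*g(-26) = ((12 - 18)/(-1 + 3))*(-1/(-26)) = (-6/2)*(-1*(-1/26)) = -6*½*(1/26) = -3*1/26 = -3/26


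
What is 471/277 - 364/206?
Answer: -1901/28531 ≈ -0.066629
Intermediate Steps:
471/277 - 364/206 = 471*(1/277) - 364*1/206 = 471/277 - 182/103 = -1901/28531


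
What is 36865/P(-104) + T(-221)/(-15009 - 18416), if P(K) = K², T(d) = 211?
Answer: 1229930449/361524800 ≈ 3.4021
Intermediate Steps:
36865/P(-104) + T(-221)/(-15009 - 18416) = 36865/((-104)²) + 211/(-15009 - 18416) = 36865/10816 + 211/(-33425) = 36865*(1/10816) + 211*(-1/33425) = 36865/10816 - 211/33425 = 1229930449/361524800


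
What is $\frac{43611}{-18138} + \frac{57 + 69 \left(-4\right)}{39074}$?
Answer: $- \frac{142335703}{59060351} \approx -2.41$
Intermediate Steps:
$\frac{43611}{-18138} + \frac{57 + 69 \left(-4\right)}{39074} = 43611 \left(- \frac{1}{18138}\right) + \left(57 - 276\right) \frac{1}{39074} = - \frac{14537}{6046} - \frac{219}{39074} = - \frac{142335703}{59060351}$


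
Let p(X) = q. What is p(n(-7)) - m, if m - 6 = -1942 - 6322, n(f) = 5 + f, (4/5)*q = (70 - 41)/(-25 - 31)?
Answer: 1849647/224 ≈ 8257.4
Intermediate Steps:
q = -145/224 (q = 5*((70 - 41)/(-25 - 31))/4 = 5*(29/(-56))/4 = 5*(29*(-1/56))/4 = (5/4)*(-29/56) = -145/224 ≈ -0.64732)
p(X) = -145/224
m = -8258 (m = 6 + (-1942 - 6322) = 6 - 8264 = -8258)
p(n(-7)) - m = -145/224 - 1*(-8258) = -145/224 + 8258 = 1849647/224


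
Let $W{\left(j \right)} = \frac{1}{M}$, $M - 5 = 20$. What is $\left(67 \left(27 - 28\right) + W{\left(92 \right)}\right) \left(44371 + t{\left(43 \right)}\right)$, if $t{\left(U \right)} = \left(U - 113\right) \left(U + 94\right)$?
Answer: $- \frac{58223394}{25} \approx -2.3289 \cdot 10^{6}$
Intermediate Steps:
$M = 25$ ($M = 5 + 20 = 25$)
$t{\left(U \right)} = \left(-113 + U\right) \left(94 + U\right)$
$W{\left(j \right)} = \frac{1}{25}$
$\left(67 \left(27 - 28\right) + W{\left(92 \right)}\right) \left(44371 + t{\left(43 \right)}\right) = \left(67 \left(27 - 28\right) + \frac{1}{25}\right) \left(44371 - \left(11439 - 1849\right)\right) = \left(67 \left(-1\right) + \frac{1}{25}\right) \left(44371 - 9590\right) = \left(-67 + \frac{1}{25}\right) \left(44371 - 9590\right) = \left(- \frac{1674}{25}\right) 34781 = - \frac{58223394}{25}$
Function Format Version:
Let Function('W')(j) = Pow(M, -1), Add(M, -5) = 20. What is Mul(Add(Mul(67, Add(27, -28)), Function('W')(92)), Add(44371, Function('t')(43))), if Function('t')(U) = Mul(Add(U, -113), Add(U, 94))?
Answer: Rational(-58223394, 25) ≈ -2.3289e+6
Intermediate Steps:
M = 25 (M = Add(5, 20) = 25)
Function('t')(U) = Mul(Add(-113, U), Add(94, U))
Function('W')(j) = Rational(1, 25) (Function('W')(j) = Pow(25, -1) = Rational(1, 25))
Mul(Add(Mul(67, Add(27, -28)), Function('W')(92)), Add(44371, Function('t')(43))) = Mul(Add(Mul(67, Add(27, -28)), Rational(1, 25)), Add(44371, Add(-10622, Pow(43, 2), Mul(-19, 43)))) = Mul(Add(Mul(67, -1), Rational(1, 25)), Add(44371, Add(-10622, 1849, -817))) = Mul(Add(-67, Rational(1, 25)), Add(44371, -9590)) = Mul(Rational(-1674, 25), 34781) = Rational(-58223394, 25)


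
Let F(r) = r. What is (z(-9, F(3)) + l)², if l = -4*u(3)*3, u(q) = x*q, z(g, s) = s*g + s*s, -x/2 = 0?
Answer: 324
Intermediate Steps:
x = 0 (x = -2*0 = 0)
z(g, s) = s² + g*s (z(g, s) = g*s + s² = s² + g*s)
u(q) = 0 (u(q) = 0*q = 0)
l = 0 (l = -4*0*3 = 0*3 = 0)
(z(-9, F(3)) + l)² = (3*(-9 + 3) + 0)² = (3*(-6) + 0)² = (-18 + 0)² = (-18)² = 324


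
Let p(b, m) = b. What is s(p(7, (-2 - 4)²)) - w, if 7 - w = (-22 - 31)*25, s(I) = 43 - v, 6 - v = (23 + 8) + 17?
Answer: -1247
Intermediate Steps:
v = -42 (v = 6 - ((23 + 8) + 17) = 6 - (31 + 17) = 6 - 1*48 = 6 - 48 = -42)
s(I) = 85 (s(I) = 43 - 1*(-42) = 43 + 42 = 85)
w = 1332 (w = 7 - (-22 - 31)*25 = 7 - (-53)*25 = 7 - 1*(-1325) = 7 + 1325 = 1332)
s(p(7, (-2 - 4)²)) - w = 85 - 1*1332 = 85 - 1332 = -1247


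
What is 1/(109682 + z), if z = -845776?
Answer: -1/736094 ≈ -1.3585e-6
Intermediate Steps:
1/(109682 + z) = 1/(109682 - 845776) = 1/(-736094) = -1/736094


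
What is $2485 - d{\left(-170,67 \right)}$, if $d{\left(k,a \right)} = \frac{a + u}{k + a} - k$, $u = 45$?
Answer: $\frac{238557}{103} \approx 2316.1$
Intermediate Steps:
$d{\left(k,a \right)} = - k + \frac{45 + a}{a + k}$ ($d{\left(k,a \right)} = \frac{a + 45}{k + a} - k = \frac{45 + a}{a + k} - k = - k + \frac{45 + a}{a + k}$)
$2485 - d{\left(-170,67 \right)} = 2485 - \frac{45 + 67 - \left(-170\right)^{2} - 67 \left(-170\right)}{67 - 170} = 2485 - \frac{45 + 67 - 28900 + 11390}{-103} = 2485 - - \frac{45 + 67 - 28900 + 11390}{103} = 2485 - \left(- \frac{1}{103}\right) \left(-17398\right) = 2485 - \frac{17398}{103} = \frac{238557}{103}$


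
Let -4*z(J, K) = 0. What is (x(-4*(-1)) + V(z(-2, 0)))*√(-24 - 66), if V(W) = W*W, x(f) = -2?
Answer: -6*I*√10 ≈ -18.974*I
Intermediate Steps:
z(J, K) = 0 (z(J, K) = -¼*0 = 0)
V(W) = W²
(x(-4*(-1)) + V(z(-2, 0)))*√(-24 - 66) = (-2 + 0²)*√(-24 - 66) = (-2 + 0)*√(-90) = -6*I*√10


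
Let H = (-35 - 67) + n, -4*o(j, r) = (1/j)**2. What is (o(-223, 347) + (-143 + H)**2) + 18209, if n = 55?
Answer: 10802929043/198916 ≈ 54309.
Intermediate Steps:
o(j, r) = -1/(4*j**2)
H = -47 (H = (-35 - 67) + 55 = -102 + 55 = -47)
(o(-223, 347) + (-143 + H)**2) + 18209 = (-1/4/(-223)**2 + (-143 - 47)**2) + 18209 = (-1/4*1/49729 + (-190)**2) + 18209 = (-1/198916 + 36100) + 18209 = 7180867599/198916 + 18209 = 10802929043/198916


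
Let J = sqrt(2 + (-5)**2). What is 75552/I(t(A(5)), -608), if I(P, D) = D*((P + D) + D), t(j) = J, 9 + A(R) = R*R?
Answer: 151104/1478629 + 7083*sqrt(3)/28093951 ≈ 0.10263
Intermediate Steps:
A(R) = -9 + R**2 (A(R) = -9 + R*R = -9 + R**2)
J = 3*sqrt(3) (J = sqrt(2 + 25) = sqrt(27) = 3*sqrt(3) ≈ 5.1962)
t(j) = 3*sqrt(3)
I(P, D) = D*(P + 2*D) (I(P, D) = D*((D + P) + D) = D*(P + 2*D))
75552/I(t(A(5)), -608) = 75552/((-608*(3*sqrt(3) + 2*(-608)))) = 75552/((-608*(3*sqrt(3) - 1216))) = 75552/((-608*(-1216 + 3*sqrt(3)))) = 75552/(739328 - 1824*sqrt(3))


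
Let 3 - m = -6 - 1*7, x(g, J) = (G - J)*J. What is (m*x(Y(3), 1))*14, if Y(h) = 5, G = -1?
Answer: -448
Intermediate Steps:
x(g, J) = J*(-1 - J) (x(g, J) = (-1 - J)*J = J*(-1 - J))
m = 16 (m = 3 - (-6 - 1*7) = 3 - (-6 - 7) = 3 - 1*(-13) = 3 + 13 = 16)
(m*x(Y(3), 1))*14 = (16*(-1*1*(1 + 1)))*14 = (16*(-1*1*2))*14 = (16*(-2))*14 = -32*14 = -448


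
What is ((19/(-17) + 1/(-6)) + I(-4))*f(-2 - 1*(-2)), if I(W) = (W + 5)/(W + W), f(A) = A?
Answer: 0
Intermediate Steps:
I(W) = (5 + W)/(2*W) (I(W) = (5 + W)/((2*W)) = (5 + W)*(1/(2*W)) = (5 + W)/(2*W))
((19/(-17) + 1/(-6)) + I(-4))*f(-2 - 1*(-2)) = ((19/(-17) + 1/(-6)) + (½)*(5 - 4)/(-4))*(-2 - 1*(-2)) = ((19*(-1/17) + 1*(-⅙)) + (½)*(-¼)*1)*(-2 + 2) = ((-19/17 - ⅙) - ⅛)*0 = (-131/102 - ⅛)*0 = -575/408*0 = 0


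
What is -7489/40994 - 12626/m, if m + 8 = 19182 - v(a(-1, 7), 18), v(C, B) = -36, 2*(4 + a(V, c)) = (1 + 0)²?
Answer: -330726967/393747370 ≈ -0.83995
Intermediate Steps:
a(V, c) = -7/2 (a(V, c) = -4 + (1 + 0)²/2 = -4 + (½)*1² = -4 + (½)*1 = -4 + ½ = -7/2)
m = 19210 (m = -8 + (19182 - 1*(-36)) = -8 + (19182 + 36) = -8 + 19218 = 19210)
-7489/40994 - 12626/m = -7489/40994 - 12626/19210 = -7489*1/40994 - 12626*1/19210 = -7489/40994 - 6313/9605 = -330726967/393747370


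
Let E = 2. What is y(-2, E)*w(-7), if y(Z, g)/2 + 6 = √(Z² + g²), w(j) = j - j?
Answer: 0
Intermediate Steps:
w(j) = 0
y(Z, g) = -12 + 2*√(Z² + g²)
y(-2, E)*w(-7) = (-12 + 2*√((-2)² + 2²))*0 = (-12 + 2*√(4 + 4))*0 = (-12 + 2*√8)*0 = (-12 + 2*(2*√2))*0 = (-12 + 4*√2)*0 = 0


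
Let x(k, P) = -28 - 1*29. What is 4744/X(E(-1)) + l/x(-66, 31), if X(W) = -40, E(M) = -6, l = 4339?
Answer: -55496/285 ≈ -194.72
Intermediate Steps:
x(k, P) = -57 (x(k, P) = -28 - 29 = -57)
4744/X(E(-1)) + l/x(-66, 31) = 4744/(-40) + 4339/(-57) = 4744*(-1/40) + 4339*(-1/57) = -593/5 - 4339/57 = -55496/285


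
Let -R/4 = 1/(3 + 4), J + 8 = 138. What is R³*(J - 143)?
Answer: 832/343 ≈ 2.4257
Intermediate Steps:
J = 130 (J = -8 + 138 = 130)
R = -4/7 (R = -4/(3 + 4) = -4/7 ≈ -0.57143)
R³*(J - 143) = (-4/7)³*(130 - 143) = -64/343*(-13) = 832/343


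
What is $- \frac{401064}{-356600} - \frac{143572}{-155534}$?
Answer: $\frac{7098553961}{3466464025} \approx 2.0478$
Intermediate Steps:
$- \frac{401064}{-356600} - \frac{143572}{-155534} = \left(-401064\right) \left(- \frac{1}{356600}\right) - - \frac{71786}{77767} = \frac{50133}{44575} + \frac{71786}{77767} = \frac{7098553961}{3466464025}$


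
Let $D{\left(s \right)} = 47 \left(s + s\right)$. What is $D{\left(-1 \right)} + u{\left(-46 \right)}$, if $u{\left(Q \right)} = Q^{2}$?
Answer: $2022$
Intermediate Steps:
$D{\left(s \right)} = 94 s$ ($D{\left(s \right)} = 47 \cdot 2 s = 94 s$)
$D{\left(-1 \right)} + u{\left(-46 \right)} = 94 \left(-1\right) + \left(-46\right)^{2} = -94 + 2116 = 2022$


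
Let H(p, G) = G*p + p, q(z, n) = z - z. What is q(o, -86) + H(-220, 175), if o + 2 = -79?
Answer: -38720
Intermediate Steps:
o = -81 (o = -2 - 79 = -81)
q(z, n) = 0
H(p, G) = p + G*p
q(o, -86) + H(-220, 175) = 0 - 220*(1 + 175) = 0 - 220*176 = 0 - 38720 = -38720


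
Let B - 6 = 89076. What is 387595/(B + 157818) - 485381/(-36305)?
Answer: 1071297643/71709636 ≈ 14.939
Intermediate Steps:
B = 89082 (B = 6 + 89076 = 89082)
387595/(B + 157818) - 485381/(-36305) = 387595/(89082 + 157818) - 485381/(-36305) = 387595/246900 - 485381*(-1/36305) = 387595*(1/246900) + 485381/36305 = 77519/49380 + 485381/36305 = 1071297643/71709636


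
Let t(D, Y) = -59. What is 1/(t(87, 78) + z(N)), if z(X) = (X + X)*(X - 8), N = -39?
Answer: 1/3607 ≈ 0.00027724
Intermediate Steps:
z(X) = 2*X*(-8 + X) (z(X) = (2*X)*(-8 + X) = 2*X*(-8 + X))
1/(t(87, 78) + z(N)) = 1/(-59 + 2*(-39)*(-8 - 39)) = 1/(-59 + 2*(-39)*(-47)) = 1/(-59 + 3666) = 1/3607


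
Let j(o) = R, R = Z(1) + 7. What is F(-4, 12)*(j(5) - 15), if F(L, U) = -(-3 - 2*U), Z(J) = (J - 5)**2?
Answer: 216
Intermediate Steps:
Z(J) = (-5 + J)**2
R = 23 (R = (-5 + 1)**2 + 7 = (-4)**2 + 7 = 16 + 7 = 23)
F(L, U) = 3 + 2*U
j(o) = 23
F(-4, 12)*(j(5) - 15) = (3 + 2*12)*(23 - 15) = (3 + 24)*8 = 27*8 = 216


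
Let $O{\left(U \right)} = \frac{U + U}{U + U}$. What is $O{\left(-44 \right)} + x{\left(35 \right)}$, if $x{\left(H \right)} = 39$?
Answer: $40$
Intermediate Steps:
$O{\left(U \right)} = 1$ ($O{\left(U \right)} = \frac{2 U}{2 U} = 2 U \frac{1}{2 U} = 1$)
$O{\left(-44 \right)} + x{\left(35 \right)} = 1 + 39 = 40$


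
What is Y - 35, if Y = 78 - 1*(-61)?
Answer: 104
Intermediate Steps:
Y = 139 (Y = 78 + 61 = 139)
Y - 35 = 139 - 35 = 104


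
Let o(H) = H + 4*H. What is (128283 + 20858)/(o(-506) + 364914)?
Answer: 149141/362384 ≈ 0.41156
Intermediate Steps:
o(H) = 5*H
(128283 + 20858)/(o(-506) + 364914) = (128283 + 20858)/(5*(-506) + 364914) = 149141/(-2530 + 364914) = 149141/362384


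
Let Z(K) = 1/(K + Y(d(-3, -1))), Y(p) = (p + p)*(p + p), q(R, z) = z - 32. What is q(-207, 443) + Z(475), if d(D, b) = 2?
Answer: 201802/491 ≈ 411.00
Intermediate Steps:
q(R, z) = -32 + z
Y(p) = 4*p² (Y(p) = (2*p)*(2*p) = 4*p²)
Z(K) = 1/(16 + K) (Z(K) = 1/(K + 4*2²) = 1/(K + 4*4) = 1/(K + 16) = 1/(16 + K))
q(-207, 443) + Z(475) = (-32 + 443) + 1/(16 + 475) = 411 + 1/491 = 201802/491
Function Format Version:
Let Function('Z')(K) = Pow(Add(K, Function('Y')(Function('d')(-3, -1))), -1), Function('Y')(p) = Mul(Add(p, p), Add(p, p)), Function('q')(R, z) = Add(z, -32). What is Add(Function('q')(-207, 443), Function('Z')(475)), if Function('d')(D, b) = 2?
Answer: Rational(201802, 491) ≈ 411.00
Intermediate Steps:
Function('q')(R, z) = Add(-32, z)
Function('Y')(p) = Mul(4, Pow(p, 2)) (Function('Y')(p) = Mul(Mul(2, p), Mul(2, p)) = Mul(4, Pow(p, 2)))
Function('Z')(K) = Pow(Add(16, K), -1) (Function('Z')(K) = Pow(Add(K, Mul(4, Pow(2, 2))), -1) = Pow(Add(K, Mul(4, 4)), -1) = Pow(Add(K, 16), -1) = Pow(Add(16, K), -1))
Add(Function('q')(-207, 443), Function('Z')(475)) = Add(Add(-32, 443), Pow(Add(16, 475), -1)) = Add(411, Pow(491, -1)) = Add(411, Rational(1, 491)) = Rational(201802, 491)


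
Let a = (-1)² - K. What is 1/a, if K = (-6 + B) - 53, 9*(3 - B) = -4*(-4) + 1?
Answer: 9/530 ≈ 0.016981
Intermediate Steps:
B = 10/9 (B = 3 - (-4*(-4) + 1)/9 = 3 - (16 + 1)/9 = 3 - ⅑*17 = 3 - 17/9 = 10/9 ≈ 1.1111)
K = -521/9 (K = (-6 + 10/9) - 53 = -44/9 - 53 = -521/9 ≈ -57.889)
a = 530/9 (a = (-1)² - 1*(-521/9) = 1 + 521/9 = 530/9 ≈ 58.889)
1/a = 1/(530/9) = 9/530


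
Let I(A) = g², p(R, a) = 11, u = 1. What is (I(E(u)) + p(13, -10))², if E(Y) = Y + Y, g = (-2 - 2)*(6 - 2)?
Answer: 71289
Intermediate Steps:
g = -16 (g = -4*4 = -16)
E(Y) = 2*Y
I(A) = 256 (I(A) = (-16)² = 256)
(I(E(u)) + p(13, -10))² = (256 + 11)² = 267² = 71289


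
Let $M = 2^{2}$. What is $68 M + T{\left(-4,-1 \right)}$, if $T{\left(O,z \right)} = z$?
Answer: $271$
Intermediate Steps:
$M = 4$
$68 M + T{\left(-4,-1 \right)} = 68 \cdot 4 - 1 = 272 - 1 = 271$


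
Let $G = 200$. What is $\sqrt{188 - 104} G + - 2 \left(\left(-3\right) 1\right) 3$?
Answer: $18 + 400 \sqrt{21} \approx 1851.0$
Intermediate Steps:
$\sqrt{188 - 104} G + - 2 \left(\left(-3\right) 1\right) 3 = \sqrt{188 - 104} \cdot 200 + - 2 \left(\left(-3\right) 1\right) 3 = \sqrt{84} \cdot 200 + \left(-2\right) \left(-3\right) 3 = 2 \sqrt{21} \cdot 200 + 6 \cdot 3 = 400 \sqrt{21} + 18 = 18 + 400 \sqrt{21}$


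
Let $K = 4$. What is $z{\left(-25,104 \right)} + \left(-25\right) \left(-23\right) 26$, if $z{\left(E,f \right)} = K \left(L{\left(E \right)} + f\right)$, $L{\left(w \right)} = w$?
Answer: $15266$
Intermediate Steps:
$z{\left(E,f \right)} = 4 E + 4 f$ ($z{\left(E,f \right)} = 4 \left(E + f\right) = 4 E + 4 f$)
$z{\left(-25,104 \right)} + \left(-25\right) \left(-23\right) 26 = \left(4 \left(-25\right) + 4 \cdot 104\right) + \left(-25\right) \left(-23\right) 26 = \left(-100 + 416\right) + 575 \cdot 26 = 316 + 14950 = 15266$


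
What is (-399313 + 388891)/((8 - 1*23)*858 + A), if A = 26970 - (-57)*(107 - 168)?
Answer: -3474/3541 ≈ -0.98108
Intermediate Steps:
A = 23493 (A = 26970 - (-57)*(-61) = 26970 - 1*3477 = 26970 - 3477 = 23493)
(-399313 + 388891)/((8 - 1*23)*858 + A) = (-399313 + 388891)/((8 - 1*23)*858 + 23493) = -10422/((8 - 23)*858 + 23493) = -10422/(-15*858 + 23493) = -10422/(-12870 + 23493) = -10422/10623 = -10422*1/10623 = -3474/3541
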